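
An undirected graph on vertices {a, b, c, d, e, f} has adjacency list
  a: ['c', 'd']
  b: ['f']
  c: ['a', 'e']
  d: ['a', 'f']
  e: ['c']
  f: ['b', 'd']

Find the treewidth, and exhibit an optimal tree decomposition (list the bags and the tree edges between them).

Every bag has size at most 2, so the width is 2 − 1 = 1 and tw(G) ≤ 1. Any graph with an edge has treewidth ≥ 1, and G has the edge b–f. The upper and lower bounds meet at 1, so that is the treewidth.

Treewidth 1.
One optimal decomposition is:
Bags: B1 = {b, f}  B2 = {d, f}  B3 = {a, d}  B4 = {a, c}  B5 = {c, e}
Tree: B1–B2, B2–B3, B3–B4, B4–B5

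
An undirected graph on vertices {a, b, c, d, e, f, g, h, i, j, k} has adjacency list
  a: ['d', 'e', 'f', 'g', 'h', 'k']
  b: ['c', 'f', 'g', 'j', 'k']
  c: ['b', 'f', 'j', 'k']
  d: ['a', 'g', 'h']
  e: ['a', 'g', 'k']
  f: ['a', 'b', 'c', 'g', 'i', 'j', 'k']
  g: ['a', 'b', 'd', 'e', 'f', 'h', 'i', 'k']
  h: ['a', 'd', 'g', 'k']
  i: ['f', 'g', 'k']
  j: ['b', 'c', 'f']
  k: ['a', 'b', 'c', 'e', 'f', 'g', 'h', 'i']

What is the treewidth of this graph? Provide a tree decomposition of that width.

Treewidth 3.
One optimal decomposition is:
Bags: B1 = {b, c, f, j}  B2 = {b, c, f, k}  B3 = {b, f, g, k}  B4 = {a, f, g, k}  B5 = {a, g, h, k}  B6 = {f, g, i, k}  B7 = {a, e, g, k}  B8 = {a, d, g, h}
Tree: B1–B2, B2–B3, B3–B4, B4–B5, B3–B6, B4–B7, B5–B8

Every bag has size at most 4, so the width is 4 − 1 = 3 and tw(G) ≤ 3. Conversely, {a, d, g, h} is a clique of size 4, and the vertices of any clique must share a bag in every tree decomposition; so some bag has ≥ 4 vertices and tw(G) ≥ 3. Combining the bounds, tw(G) = 3.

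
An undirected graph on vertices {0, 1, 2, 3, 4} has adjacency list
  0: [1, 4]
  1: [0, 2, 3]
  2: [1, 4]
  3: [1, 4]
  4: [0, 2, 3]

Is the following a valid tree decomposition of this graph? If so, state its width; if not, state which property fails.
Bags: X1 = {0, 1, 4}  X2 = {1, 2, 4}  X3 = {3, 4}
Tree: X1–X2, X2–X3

No — edge (1,3) lies in no bag.

A tree decomposition must satisfy three properties: every vertex lies in some bag; for every edge, both endpoints lie together in some bag; and for every vertex, the bags containing it form a connected subtree. Here edge (1,3) lies in no bag, so the decomposition is invalid.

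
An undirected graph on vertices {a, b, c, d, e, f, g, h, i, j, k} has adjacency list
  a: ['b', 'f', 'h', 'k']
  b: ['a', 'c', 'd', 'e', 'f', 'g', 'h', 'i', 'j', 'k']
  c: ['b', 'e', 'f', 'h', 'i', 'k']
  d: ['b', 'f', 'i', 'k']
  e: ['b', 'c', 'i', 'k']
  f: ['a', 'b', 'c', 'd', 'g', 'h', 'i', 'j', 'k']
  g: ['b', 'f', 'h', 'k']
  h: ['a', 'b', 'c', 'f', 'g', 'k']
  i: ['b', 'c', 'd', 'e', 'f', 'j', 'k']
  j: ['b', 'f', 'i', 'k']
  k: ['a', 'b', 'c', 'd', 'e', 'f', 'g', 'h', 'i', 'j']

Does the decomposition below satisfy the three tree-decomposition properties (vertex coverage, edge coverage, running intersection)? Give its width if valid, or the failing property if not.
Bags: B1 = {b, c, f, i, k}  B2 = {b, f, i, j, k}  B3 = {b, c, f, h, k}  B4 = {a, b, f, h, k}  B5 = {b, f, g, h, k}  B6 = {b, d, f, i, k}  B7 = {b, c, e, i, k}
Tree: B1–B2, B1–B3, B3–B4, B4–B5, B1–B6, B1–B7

Yes; width 4.

Every vertex of G appears in some bag (union = {a, b, c, d, e, f, g, h, i, j, k}); every edge is covered by a bag; and for each vertex v the set of bags containing v is connected in the bag tree. The decomposition is therefore valid. The largest bag has 5 vertices, so the width is 4.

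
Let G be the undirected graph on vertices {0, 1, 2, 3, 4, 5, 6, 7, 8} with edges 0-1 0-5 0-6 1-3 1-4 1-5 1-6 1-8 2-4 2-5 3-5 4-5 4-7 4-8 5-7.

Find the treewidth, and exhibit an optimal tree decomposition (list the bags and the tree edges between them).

Treewidth 2.
One optimal decomposition is:
Bags: B1 = {1, 4, 8}  B2 = {1, 4, 5}  B3 = {0, 1, 5}  B4 = {0, 1, 6}  B5 = {1, 3, 5}  B6 = {2, 4, 5}  B7 = {4, 5, 7}
Tree: B1–B2, B2–B3, B3–B4, B3–B5, B2–B6, B6–B7

The largest bag has 3 vertices, giving width 2; this decomposition certifies tw(G) ≤ 2. For the lower bound, the 3 vertices {1, 4, 8} are pairwise adjacent, and any tree decomposition puts a clique entirely inside one bag — forcing width ≥ 2. The upper and lower bounds meet at 2, so that is the treewidth.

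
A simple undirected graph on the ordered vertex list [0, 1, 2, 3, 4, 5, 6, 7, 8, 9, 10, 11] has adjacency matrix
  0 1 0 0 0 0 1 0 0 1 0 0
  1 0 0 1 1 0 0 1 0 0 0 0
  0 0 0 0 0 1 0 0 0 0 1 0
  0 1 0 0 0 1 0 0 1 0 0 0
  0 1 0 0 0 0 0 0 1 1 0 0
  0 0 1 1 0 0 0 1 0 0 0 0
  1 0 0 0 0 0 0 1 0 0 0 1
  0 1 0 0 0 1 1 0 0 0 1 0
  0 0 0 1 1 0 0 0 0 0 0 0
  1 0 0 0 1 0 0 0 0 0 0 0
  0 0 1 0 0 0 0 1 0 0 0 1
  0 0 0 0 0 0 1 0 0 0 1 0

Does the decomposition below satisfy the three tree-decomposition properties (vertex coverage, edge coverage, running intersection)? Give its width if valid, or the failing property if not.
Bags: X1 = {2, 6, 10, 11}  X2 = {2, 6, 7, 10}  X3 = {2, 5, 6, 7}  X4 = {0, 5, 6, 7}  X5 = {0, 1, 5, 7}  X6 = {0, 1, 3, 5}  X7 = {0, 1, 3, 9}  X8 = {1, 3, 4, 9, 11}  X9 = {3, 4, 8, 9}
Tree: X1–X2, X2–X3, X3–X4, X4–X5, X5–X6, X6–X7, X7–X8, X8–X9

No — bags containing vertex 11 are not connected in the tree.

A tree decomposition must satisfy three properties: every vertex lies in some bag; for every edge, both endpoints lie together in some bag; and for every vertex, the bags containing it form a connected subtree. Here bags containing vertex 11 are not connected in the tree, so the decomposition is invalid.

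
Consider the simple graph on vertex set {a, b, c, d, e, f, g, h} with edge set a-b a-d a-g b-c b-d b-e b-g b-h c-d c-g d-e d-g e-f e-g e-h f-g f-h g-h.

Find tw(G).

A width-3 tree decomposition is:
Bags: B1 = {b, e, g, h}  B2 = {b, d, e, g}  B3 = {b, c, d, g}  B4 = {a, b, d, g}  B5 = {e, f, g, h}
Tree: B1–B2, B2–B3, B3–B4, B1–B5
The largest bag has 4 vertices, giving width 3; this decomposition certifies tw(G) ≤ 3. Conversely, {e, f, g, h} is a clique of size 4, and the vertices of any clique must share a bag in every tree decomposition; so some bag has ≥ 4 vertices and tw(G) ≥ 3. Hence tw(G) = 3 exactly.

3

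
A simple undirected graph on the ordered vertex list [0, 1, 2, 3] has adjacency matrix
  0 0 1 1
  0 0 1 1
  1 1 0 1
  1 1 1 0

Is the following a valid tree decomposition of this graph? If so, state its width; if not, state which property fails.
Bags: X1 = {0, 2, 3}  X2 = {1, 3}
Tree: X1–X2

A tree decomposition must satisfy three properties: every vertex lies in some bag; for every edge, both endpoints lie together in some bag; and for every vertex, the bags containing it form a connected subtree. Here edge (2,1) lies in no bag, so the decomposition is invalid.

No — edge (2,1) lies in no bag.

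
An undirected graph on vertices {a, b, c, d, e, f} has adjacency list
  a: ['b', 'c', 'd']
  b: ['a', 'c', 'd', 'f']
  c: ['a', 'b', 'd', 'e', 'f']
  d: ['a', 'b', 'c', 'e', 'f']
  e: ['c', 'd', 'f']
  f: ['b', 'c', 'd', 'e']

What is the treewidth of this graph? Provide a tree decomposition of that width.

Each bag holds 4 vertices, so the decomposition has width 3, which upper-bounds the treewidth. On the other hand G contains the 4-clique {c, d, e, f}. A clique must lie in a single bag of any decomposition, so no decomposition can have width below 3. Combining the bounds, tw(G) = 3.

Treewidth 3.
One optimal decomposition is:
Bags: B1 = {c, d, e, f}  B2 = {b, c, d, f}  B3 = {a, b, c, d}
Tree: B1–B2, B2–B3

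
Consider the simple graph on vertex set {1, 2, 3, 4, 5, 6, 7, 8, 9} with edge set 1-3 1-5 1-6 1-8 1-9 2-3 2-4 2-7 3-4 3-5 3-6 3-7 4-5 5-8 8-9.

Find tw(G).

A width-2 tree decomposition is:
Bags: B1 = {3, 4, 5}  B2 = {2, 3, 4}  B3 = {1, 3, 5}  B4 = {1, 3, 6}  B5 = {1, 5, 8}  B6 = {2, 3, 7}  B7 = {1, 8, 9}
Tree: B1–B2, B1–B3, B3–B4, B3–B5, B2–B6, B5–B7
Each bag holds 3 vertices, so the decomposition has width 2, which upper-bounds the treewidth. Conversely, {1, 8, 9} is a clique of size 3, and the vertices of any clique must share a bag in every tree decomposition; so some bag has ≥ 3 vertices and tw(G) ≥ 2. Therefore the treewidth is 2.

2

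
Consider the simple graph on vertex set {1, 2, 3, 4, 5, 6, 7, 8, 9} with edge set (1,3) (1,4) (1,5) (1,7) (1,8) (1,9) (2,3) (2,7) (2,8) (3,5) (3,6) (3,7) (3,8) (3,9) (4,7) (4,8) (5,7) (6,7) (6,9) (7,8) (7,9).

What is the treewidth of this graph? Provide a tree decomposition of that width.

The largest bag has 4 vertices, giving width 3; this decomposition certifies tw(G) ≤ 3. Conversely, {1, 3, 7, 8} is a clique of size 4, and the vertices of any clique must share a bag in every tree decomposition; so some bag has ≥ 4 vertices and tw(G) ≥ 3. Combining the bounds, tw(G) = 3.

Treewidth 3.
One optimal decomposition is:
Bags: B1 = {1, 3, 7, 8}  B2 = {1, 3, 5, 7}  B3 = {1, 4, 7, 8}  B4 = {1, 3, 7, 9}  B5 = {3, 6, 7, 9}  B6 = {2, 3, 7, 8}
Tree: B1–B2, B1–B3, B1–B4, B4–B5, B1–B6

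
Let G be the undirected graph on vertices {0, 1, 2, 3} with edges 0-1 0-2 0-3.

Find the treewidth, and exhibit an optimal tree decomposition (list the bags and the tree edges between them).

Each bag holds 2 vertices, so the decomposition has width 1, which upper-bounds the treewidth. G has an edge, so its treewidth is at least 1. The upper and lower bounds meet at 1, so that is the treewidth.

Treewidth 1.
One such decomposition:
Bags: B1 = {0, 1}  B2 = {0, 3}  B3 = {0, 2}
Tree: B1–B2, B2–B3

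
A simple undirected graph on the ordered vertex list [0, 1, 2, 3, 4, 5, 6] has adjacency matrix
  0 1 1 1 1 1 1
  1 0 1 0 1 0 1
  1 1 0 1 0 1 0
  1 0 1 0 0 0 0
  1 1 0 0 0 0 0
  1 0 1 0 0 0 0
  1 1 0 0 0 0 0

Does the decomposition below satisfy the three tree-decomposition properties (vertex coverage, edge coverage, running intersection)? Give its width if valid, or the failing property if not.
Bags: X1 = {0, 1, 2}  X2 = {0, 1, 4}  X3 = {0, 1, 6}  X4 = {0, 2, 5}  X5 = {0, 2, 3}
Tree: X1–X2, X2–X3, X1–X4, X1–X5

Vertex coverage: the bags together contain {0, 1, 2, 3, 4, 5, 6}, the full vertex set. Edge coverage: each edge of G has both endpoints in at least one bag. Running intersection: for every vertex, the bags containing it form a connected subtree. All three properties hold, so this is a valid tree decomposition of width max|bag| − 1 = 2, and hence tw(G) ≤ 2.

Yes; width 2.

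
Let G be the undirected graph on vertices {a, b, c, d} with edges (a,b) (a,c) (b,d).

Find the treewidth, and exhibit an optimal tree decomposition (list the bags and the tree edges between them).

Every bag has size at most 2, so the width is 2 − 1 = 1 and tw(G) ≤ 1. G has an edge, so its treewidth is at least 1. Therefore the treewidth is 1.

Treewidth 1.
One optimal decomposition is:
Bags: B1 = {b, d}  B2 = {a, b}  B3 = {a, c}
Tree: B1–B2, B2–B3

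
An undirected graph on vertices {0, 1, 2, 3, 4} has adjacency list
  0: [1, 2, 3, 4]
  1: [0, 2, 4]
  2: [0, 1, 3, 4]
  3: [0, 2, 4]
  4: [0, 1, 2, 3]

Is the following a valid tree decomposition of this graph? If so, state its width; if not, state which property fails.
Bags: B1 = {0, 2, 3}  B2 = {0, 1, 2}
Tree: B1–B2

A tree decomposition must satisfy three properties: every vertex lies in some bag; for every edge, both endpoints lie together in some bag; and for every vertex, the bags containing it form a connected subtree. Here vertex 4 appears in no bag, so the decomposition is invalid.

No — vertex 4 appears in no bag.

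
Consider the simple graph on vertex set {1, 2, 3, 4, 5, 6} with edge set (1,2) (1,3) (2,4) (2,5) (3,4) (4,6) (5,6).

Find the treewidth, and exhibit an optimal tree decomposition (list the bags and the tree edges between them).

Treewidth 2.
One such decomposition:
Bags: B1 = {4, 5, 6}  B2 = {2, 4, 5}  B3 = {2, 3, 4}  B4 = {1, 2, 3}
Tree: B1–B2, B2–B3, B3–B4

Each bag holds 3 vertices, so the decomposition has width 2, which upper-bounds the treewidth. Since 6–5–2–4–6 is a cycle in G, G is not acyclic. Forests are exactly the graphs of treewidth ≤ 1, so tw(G) ≥ 2. The upper and lower bounds meet at 2, so that is the treewidth.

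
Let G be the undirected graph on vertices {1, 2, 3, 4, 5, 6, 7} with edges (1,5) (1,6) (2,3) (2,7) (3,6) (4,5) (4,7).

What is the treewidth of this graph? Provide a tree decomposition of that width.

Treewidth 2.
One such decomposition:
Bags: B1 = {1, 4, 5}  B2 = {1, 4, 6}  B3 = {3, 4, 6}  B4 = {2, 3, 4}  B5 = {2, 4, 7}
Tree: B1–B2, B2–B3, B3–B4, B4–B5

Each bag holds 3 vertices, so the decomposition has width 2, which upper-bounds the treewidth. For the lower bound, G contains the cycle 4–5–1–6–3–2–7–4, so G is not a forest; only forests have treewidth ≤ 1, hence tw(G) ≥ 2. Therefore the treewidth is 2.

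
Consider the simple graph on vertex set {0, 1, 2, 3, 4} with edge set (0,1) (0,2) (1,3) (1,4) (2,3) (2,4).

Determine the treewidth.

A width-2 tree decomposition is:
Bags: B1 = {1, 2, 3}  B2 = {0, 1, 2}  B3 = {1, 2, 4}
Tree: B1–B2, B2–B3
The largest bag has 3 vertices, giving width 2; this decomposition certifies tw(G) ≤ 2. Since 3–2–0–1–3 is a cycle in G, G is not acyclic. Forests are exactly the graphs of treewidth ≤ 1, so tw(G) ≥ 2. Combining the bounds, tw(G) = 2.

2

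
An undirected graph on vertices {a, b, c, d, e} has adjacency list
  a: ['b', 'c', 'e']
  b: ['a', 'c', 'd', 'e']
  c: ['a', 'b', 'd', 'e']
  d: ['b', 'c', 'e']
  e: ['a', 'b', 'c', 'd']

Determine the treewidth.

A width-3 tree decomposition is:
Bags: B1 = {b, c, d, e}  B2 = {a, b, c, e}
Tree: B1–B2
The largest bag has 4 vertices, giving width 3; this decomposition certifies tw(G) ≤ 3. On the other hand G contains the 4-clique {b, c, d, e}. A clique must lie in a single bag of any decomposition, so no decomposition can have width below 3. Hence tw(G) = 3 exactly.

3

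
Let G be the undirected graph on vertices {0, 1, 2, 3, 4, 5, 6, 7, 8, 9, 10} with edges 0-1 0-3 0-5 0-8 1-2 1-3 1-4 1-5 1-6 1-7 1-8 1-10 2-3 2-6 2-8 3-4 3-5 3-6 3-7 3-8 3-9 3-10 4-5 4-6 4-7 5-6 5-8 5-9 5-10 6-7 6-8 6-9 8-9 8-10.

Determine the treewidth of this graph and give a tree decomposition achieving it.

Every bag has size at most 5, so the width is 5 − 1 = 4 and tw(G) ≤ 4. For the lower bound, the 5 vertices {1, 2, 3, 6, 8} are pairwise adjacent, and any tree decomposition puts a clique entirely inside one bag — forcing width ≥ 4. Combining the bounds, tw(G) = 4.

Treewidth 4.
One such decomposition:
Bags: B1 = {1, 3, 5, 6, 8}  B2 = {0, 1, 3, 5, 8}  B3 = {1, 3, 4, 5, 6}  B4 = {1, 3, 5, 8, 10}  B5 = {1, 2, 3, 6, 8}  B6 = {3, 5, 6, 8, 9}  B7 = {1, 3, 4, 6, 7}
Tree: B1–B2, B1–B3, B1–B4, B1–B5, B1–B6, B3–B7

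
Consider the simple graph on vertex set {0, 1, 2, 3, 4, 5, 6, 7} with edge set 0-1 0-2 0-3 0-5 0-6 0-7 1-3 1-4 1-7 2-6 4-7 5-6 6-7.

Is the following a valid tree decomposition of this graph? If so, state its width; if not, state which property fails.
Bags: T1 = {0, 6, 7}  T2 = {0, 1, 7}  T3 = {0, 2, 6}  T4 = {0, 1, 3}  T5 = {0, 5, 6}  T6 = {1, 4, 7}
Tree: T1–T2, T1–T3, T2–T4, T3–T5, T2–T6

Yes; width 2.

Every vertex of G appears in some bag (union = {0, 1, 2, 3, 4, 5, 6, 7}); every edge is covered by a bag; and for each vertex v the set of bags containing v is connected in the bag tree. The decomposition is therefore valid. The largest bag has 3 vertices, so the width is 2.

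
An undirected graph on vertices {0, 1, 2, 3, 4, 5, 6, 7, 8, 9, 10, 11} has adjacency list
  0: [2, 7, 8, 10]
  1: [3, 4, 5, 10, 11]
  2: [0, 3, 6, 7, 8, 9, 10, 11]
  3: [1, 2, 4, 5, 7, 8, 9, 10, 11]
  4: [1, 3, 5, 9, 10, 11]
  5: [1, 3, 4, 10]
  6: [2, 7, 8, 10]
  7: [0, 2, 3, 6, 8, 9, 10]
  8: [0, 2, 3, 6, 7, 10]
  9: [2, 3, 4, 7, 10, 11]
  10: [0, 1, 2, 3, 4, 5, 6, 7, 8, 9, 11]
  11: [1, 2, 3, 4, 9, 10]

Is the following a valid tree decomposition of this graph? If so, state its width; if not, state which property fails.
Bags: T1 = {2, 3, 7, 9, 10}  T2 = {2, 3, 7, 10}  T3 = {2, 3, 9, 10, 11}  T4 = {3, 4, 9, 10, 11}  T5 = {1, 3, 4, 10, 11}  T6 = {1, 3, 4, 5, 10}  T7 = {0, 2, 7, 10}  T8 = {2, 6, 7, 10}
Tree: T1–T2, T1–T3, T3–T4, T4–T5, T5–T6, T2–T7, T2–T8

No — vertex 8 appears in no bag.

A tree decomposition must satisfy three properties: every vertex lies in some bag; for every edge, both endpoints lie together in some bag; and for every vertex, the bags containing it form a connected subtree. Here vertex 8 appears in no bag, so the decomposition is invalid.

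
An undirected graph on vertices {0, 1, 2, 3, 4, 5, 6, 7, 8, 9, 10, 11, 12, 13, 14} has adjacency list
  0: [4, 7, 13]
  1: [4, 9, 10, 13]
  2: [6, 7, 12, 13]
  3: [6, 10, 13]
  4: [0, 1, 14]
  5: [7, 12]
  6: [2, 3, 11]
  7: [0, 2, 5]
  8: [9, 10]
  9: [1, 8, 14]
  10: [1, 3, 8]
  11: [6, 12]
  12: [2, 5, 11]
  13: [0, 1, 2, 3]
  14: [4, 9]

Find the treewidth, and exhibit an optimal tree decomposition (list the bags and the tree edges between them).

Treewidth 3.
Bags: B1 = {8, 9, 10, 14}  B2 = {1, 9, 10, 14}  B3 = {1, 4, 10, 14}  B4 = {1, 3, 4, 10}  B5 = {1, 3, 4, 13}  B6 = {0, 3, 4, 13}  B7 = {0, 3, 6, 13}  B8 = {0, 2, 6, 13}  B9 = {0, 2, 6, 7}  B10 = {2, 6, 7, 11}  B11 = {2, 7, 11, 12}  B12 = {5, 7, 11, 12}
Tree: B1–B2, B2–B3, B3–B4, B4–B5, B5–B6, B6–B7, B7–B8, B8–B9, B9–B10, B10–B11, B11–B12

Every bag has size at most 4, so the width is 4 − 1 = 3 and tw(G) ≤ 3. For the lower bound: the 4 vertex sets {8,9,14}, {10}, {1}, {0,3,4,13} are disjoint, each induces a connected subgraph, and every pair is joined by at least one edge of G. Contracting each set to a single vertex therefore yields K_{4} as a minor, and since treewidth is minor-monotone, tw(G) ≥ tw(K_{4}) = 3. Hence tw(G) = 3 exactly.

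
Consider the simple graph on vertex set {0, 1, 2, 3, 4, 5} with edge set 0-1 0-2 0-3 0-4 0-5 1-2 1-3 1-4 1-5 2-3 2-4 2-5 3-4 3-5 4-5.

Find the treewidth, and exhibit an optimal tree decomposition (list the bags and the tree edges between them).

With just one bag of size 6, the width is 6 − 1 = 5, so tw(G) ≤ 5. On the other hand G contains the 6-clique {0, 1, 2, 3, 4, 5}. A clique must lie in a single bag of any decomposition, so no decomposition can have width below 5. The upper and lower bounds meet at 5, so that is the treewidth.

Treewidth 5.
One such decomposition:
Bags: B1 = {0, 1, 2, 3, 4, 5}
Tree: (single bag)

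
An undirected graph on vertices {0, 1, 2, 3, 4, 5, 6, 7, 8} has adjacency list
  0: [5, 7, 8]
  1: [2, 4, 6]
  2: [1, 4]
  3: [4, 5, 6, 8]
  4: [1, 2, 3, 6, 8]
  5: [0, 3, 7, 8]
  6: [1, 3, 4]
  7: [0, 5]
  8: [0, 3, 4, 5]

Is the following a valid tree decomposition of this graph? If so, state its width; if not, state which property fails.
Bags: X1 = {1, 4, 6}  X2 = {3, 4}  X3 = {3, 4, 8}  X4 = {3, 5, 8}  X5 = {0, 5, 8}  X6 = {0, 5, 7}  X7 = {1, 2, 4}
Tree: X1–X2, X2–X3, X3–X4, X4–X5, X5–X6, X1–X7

A tree decomposition must satisfy three properties: every vertex lies in some bag; for every edge, both endpoints lie together in some bag; and for every vertex, the bags containing it form a connected subtree. Here edge (6,3) lies in no bag, so the decomposition is invalid.

No — edge (6,3) lies in no bag.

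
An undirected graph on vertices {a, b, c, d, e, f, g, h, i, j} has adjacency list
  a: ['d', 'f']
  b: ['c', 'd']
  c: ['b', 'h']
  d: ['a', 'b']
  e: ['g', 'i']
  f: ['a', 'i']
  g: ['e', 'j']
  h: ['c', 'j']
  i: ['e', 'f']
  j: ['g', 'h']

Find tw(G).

A width-2 tree decomposition is:
Bags: B1 = {a, b, d}  B2 = {a, b, c}  B3 = {a, c, h}  B4 = {a, h, j}  B5 = {a, g, j}  B6 = {a, e, g}  B7 = {a, e, i}  B8 = {a, f, i}
Tree: B1–B2, B2–B3, B3–B4, B4–B5, B5–B6, B6–B7, B7–B8
The largest bag has 3 vertices, giving width 2; this decomposition certifies tw(G) ≤ 2. Since a–d–b–c–h–j–g–e–i–f–a is a cycle in G, G is not acyclic. Forests are exactly the graphs of treewidth ≤ 1, so tw(G) ≥ 2. Therefore the treewidth is 2.

2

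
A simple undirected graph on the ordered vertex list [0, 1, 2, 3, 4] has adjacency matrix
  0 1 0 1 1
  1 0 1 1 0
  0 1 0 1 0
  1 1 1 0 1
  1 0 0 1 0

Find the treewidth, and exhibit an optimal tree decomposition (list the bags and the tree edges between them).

Every bag has size at most 3, so the width is 3 − 1 = 2 and tw(G) ≤ 2. On the other hand G contains the 3-clique {0, 1, 3}. A clique must lie in a single bag of any decomposition, so no decomposition can have width below 2. The upper and lower bounds meet at 2, so that is the treewidth.

Treewidth 2.
One optimal decomposition is:
Bags: B1 = {0, 1, 3}  B2 = {1, 2, 3}  B3 = {0, 3, 4}
Tree: B1–B2, B1–B3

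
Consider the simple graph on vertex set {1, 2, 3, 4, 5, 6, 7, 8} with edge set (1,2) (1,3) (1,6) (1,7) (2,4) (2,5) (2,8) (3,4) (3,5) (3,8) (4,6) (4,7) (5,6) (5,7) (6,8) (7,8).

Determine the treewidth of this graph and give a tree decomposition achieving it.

Treewidth 4.
Bags: B1 = {1, 3, 4, 5, 8}  B2 = {1, 2, 4, 5, 8}  B3 = {1, 4, 5, 7, 8}  B4 = {1, 4, 5, 6, 8}
Tree: B1–B2, B2–B3, B3–B4

The largest bag has 5 vertices, giving width 4; this decomposition certifies tw(G) ≤ 4. For the lower bound: the 5 vertex sets {3,5}, {2,8}, {1,7}, {4}, {6} are disjoint, each induces a connected subgraph, and every pair is joined by at least one edge of G. Contracting each set to a single vertex therefore yields K_{5} as a minor, and since treewidth is minor-monotone, tw(G) ≥ tw(K_{5}) = 4. Hence tw(G) = 4 exactly.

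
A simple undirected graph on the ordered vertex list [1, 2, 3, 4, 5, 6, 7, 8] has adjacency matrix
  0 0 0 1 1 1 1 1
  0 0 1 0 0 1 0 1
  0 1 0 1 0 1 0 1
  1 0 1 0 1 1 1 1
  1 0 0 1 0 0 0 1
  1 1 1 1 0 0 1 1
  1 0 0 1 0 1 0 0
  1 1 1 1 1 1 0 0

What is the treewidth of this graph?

3

A width-3 tree decomposition is:
Bags: B1 = {1, 4, 5, 8}  B2 = {1, 4, 6, 8}  B3 = {3, 4, 6, 8}  B4 = {2, 3, 6, 8}  B5 = {1, 4, 6, 7}
Tree: B1–B2, B2–B3, B3–B4, B2–B5
Each bag holds 4 vertices, so the decomposition has width 3, which upper-bounds the treewidth. For the lower bound, the 4 vertices {2, 3, 6, 8} are pairwise adjacent, and any tree decomposition puts a clique entirely inside one bag — forcing width ≥ 3. Hence tw(G) = 3 exactly.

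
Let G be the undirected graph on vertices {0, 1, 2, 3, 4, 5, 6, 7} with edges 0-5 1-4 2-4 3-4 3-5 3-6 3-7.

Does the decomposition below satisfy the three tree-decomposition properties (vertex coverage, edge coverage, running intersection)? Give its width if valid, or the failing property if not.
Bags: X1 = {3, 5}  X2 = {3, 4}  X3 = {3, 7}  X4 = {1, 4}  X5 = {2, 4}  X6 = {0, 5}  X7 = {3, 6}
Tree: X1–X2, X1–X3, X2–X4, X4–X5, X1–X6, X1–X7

Every vertex of G appears in some bag (union = {0, 1, 2, 3, 4, 5, 6, 7}); every edge is covered by a bag; and for each vertex v the set of bags containing v is connected in the bag tree. The decomposition is therefore valid. The largest bag has 2 vertices, so the width is 1.

Yes; width 1.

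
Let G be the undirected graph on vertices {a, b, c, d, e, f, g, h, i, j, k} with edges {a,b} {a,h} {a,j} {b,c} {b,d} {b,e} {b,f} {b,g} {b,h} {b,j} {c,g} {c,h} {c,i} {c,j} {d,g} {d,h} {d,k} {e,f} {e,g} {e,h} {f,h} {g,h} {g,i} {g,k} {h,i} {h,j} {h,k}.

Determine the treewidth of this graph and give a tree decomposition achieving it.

Treewidth 3.
One optimal decomposition is:
Bags: B1 = {b, d, g, h}  B2 = {b, c, g, h}  B3 = {b, c, h, j}  B4 = {b, e, g, h}  B5 = {d, g, h, k}  B6 = {a, b, h, j}  B7 = {c, g, h, i}  B8 = {b, e, f, h}
Tree: B1–B2, B2–B3, B1–B4, B1–B5, B3–B6, B2–B7, B4–B8

Every bag has size at most 4, so the width is 4 − 1 = 3 and tw(G) ≤ 3. On the other hand G contains the 4-clique {d, g, h, k}. A clique must lie in a single bag of any decomposition, so no decomposition can have width below 3. Combining the bounds, tw(G) = 3.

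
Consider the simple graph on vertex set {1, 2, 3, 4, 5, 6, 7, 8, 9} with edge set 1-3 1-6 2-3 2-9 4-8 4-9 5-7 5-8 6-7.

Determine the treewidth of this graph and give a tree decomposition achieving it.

Every bag has size at most 3, so the width is 3 − 1 = 2 and tw(G) ≤ 2. For the lower bound, G contains the cycle 1–6–7–5–8–4–9–2–3–1, so G is not a forest; only forests have treewidth ≤ 1, hence tw(G) ≥ 2. Therefore the treewidth is 2.

Treewidth 2.
Bags: B1 = {1, 6, 7}  B2 = {1, 5, 7}  B3 = {1, 5, 8}  B4 = {1, 4, 8}  B5 = {1, 4, 9}  B6 = {1, 2, 9}  B7 = {1, 2, 3}
Tree: B1–B2, B2–B3, B3–B4, B4–B5, B5–B6, B6–B7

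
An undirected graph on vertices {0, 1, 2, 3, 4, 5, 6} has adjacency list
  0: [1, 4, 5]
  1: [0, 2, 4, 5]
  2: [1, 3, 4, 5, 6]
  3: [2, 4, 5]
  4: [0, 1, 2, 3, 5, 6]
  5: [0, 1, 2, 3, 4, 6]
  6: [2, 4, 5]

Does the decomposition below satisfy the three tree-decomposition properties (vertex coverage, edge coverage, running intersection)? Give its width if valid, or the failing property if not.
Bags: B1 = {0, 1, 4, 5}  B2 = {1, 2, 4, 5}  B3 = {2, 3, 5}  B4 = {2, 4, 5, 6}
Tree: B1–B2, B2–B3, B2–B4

No — edge (4,3) lies in no bag.

A tree decomposition must satisfy three properties: every vertex lies in some bag; for every edge, both endpoints lie together in some bag; and for every vertex, the bags containing it form a connected subtree. Here edge (4,3) lies in no bag, so the decomposition is invalid.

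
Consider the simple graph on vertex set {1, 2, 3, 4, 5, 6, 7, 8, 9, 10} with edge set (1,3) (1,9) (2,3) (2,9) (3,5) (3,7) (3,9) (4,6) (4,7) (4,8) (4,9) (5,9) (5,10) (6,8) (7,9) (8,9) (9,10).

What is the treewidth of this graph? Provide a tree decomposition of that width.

Each bag holds 3 vertices, so the decomposition has width 2, which upper-bounds the treewidth. On the other hand G contains the 3-clique {4, 8, 9}. A clique must lie in a single bag of any decomposition, so no decomposition can have width below 2. Therefore the treewidth is 2.

Treewidth 2.
One such decomposition:
Bags: B1 = {3, 7, 9}  B2 = {2, 3, 9}  B3 = {4, 7, 9}  B4 = {4, 8, 9}  B5 = {1, 3, 9}  B6 = {3, 5, 9}  B7 = {4, 6, 8}  B8 = {5, 9, 10}
Tree: B1–B2, B1–B3, B3–B4, B1–B5, B5–B6, B4–B7, B6–B8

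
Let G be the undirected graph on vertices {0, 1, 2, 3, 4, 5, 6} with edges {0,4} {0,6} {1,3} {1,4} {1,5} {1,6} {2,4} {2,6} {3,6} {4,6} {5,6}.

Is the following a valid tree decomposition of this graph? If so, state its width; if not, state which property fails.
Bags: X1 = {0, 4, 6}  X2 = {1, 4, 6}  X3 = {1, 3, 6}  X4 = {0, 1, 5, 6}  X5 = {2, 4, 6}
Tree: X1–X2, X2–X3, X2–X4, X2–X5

No — bags containing vertex 0 are not connected in the tree.

A tree decomposition must satisfy three properties: every vertex lies in some bag; for every edge, both endpoints lie together in some bag; and for every vertex, the bags containing it form a connected subtree. Here bags containing vertex 0 are not connected in the tree, so the decomposition is invalid.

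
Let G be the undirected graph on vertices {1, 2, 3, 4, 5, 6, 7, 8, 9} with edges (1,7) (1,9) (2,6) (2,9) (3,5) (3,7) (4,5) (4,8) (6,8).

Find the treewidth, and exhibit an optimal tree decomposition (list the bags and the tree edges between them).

Every bag has size at most 3, so the width is 3 − 1 = 2 and tw(G) ≤ 2. The edges 2–6–8–4–5–3–7–1–9–2 form a cycle, so G is not a tree and its treewidth is at least 2. Combining the bounds, tw(G) = 2.

Treewidth 2.
Bags: B1 = {2, 6, 8}  B2 = {2, 4, 8}  B3 = {2, 4, 5}  B4 = {2, 3, 5}  B5 = {2, 3, 7}  B6 = {1, 2, 7}  B7 = {1, 2, 9}
Tree: B1–B2, B2–B3, B3–B4, B4–B5, B5–B6, B6–B7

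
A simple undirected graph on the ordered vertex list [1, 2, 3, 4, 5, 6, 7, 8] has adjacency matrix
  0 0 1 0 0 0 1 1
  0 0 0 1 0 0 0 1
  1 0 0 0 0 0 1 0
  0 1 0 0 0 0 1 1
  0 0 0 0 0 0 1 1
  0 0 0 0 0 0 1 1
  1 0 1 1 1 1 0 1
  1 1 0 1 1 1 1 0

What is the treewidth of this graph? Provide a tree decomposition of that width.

The largest bag has 3 vertices, giving width 2; this decomposition certifies tw(G) ≤ 2. For the lower bound, the 3 vertices {2, 4, 8} are pairwise adjacent, and any tree decomposition puts a clique entirely inside one bag — forcing width ≥ 2. Therefore the treewidth is 2.

Treewidth 2.
One such decomposition:
Bags: B1 = {1, 7, 8}  B2 = {5, 7, 8}  B3 = {1, 3, 7}  B4 = {6, 7, 8}  B5 = {4, 7, 8}  B6 = {2, 4, 8}
Tree: B1–B2, B1–B3, B1–B4, B1–B5, B5–B6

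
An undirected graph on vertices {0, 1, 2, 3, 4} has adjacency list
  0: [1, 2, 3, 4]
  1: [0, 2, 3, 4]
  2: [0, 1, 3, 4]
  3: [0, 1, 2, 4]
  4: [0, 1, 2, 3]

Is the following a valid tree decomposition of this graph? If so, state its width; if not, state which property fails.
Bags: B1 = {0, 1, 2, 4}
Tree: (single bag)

No — vertex 3 appears in no bag.

A tree decomposition must satisfy three properties: every vertex lies in some bag; for every edge, both endpoints lie together in some bag; and for every vertex, the bags containing it form a connected subtree. Here vertex 3 appears in no bag, so the decomposition is invalid.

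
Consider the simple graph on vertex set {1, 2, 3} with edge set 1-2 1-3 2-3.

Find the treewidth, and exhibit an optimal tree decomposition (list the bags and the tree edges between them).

With just one bag of size 3, the width is 3 − 1 = 2, so tw(G) ≤ 2. On the other hand G contains the 3-clique {1, 2, 3}. A clique must lie in a single bag of any decomposition, so no decomposition can have width below 2. The upper and lower bounds meet at 2, so that is the treewidth.

Treewidth 2.
Bags: B1 = {1, 2, 3}
Tree: (single bag)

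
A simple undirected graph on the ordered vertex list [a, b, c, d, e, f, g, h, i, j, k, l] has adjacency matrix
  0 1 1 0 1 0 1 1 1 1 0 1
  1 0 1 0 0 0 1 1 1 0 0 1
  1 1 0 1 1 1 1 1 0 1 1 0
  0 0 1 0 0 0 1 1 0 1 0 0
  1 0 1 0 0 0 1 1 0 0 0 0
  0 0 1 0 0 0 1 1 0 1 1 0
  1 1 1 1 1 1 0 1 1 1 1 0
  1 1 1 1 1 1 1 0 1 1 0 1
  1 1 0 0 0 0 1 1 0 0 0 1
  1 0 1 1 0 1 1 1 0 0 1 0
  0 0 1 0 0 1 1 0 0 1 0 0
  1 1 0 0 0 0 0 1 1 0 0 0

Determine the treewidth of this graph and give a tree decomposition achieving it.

Treewidth 4.
One such decomposition:
Bags: B1 = {a, b, c, g, h}  B2 = {a, b, g, h, i}  B3 = {a, c, g, h, j}  B4 = {c, f, g, h, j}  B5 = {a, c, e, g, h}  B6 = {c, f, g, j, k}  B7 = {c, d, g, h, j}  B8 = {a, b, h, i, l}
Tree: B1–B2, B1–B3, B3–B4, B1–B5, B4–B6, B4–B7, B2–B8

Every bag has size at most 5, so the width is 5 − 1 = 4 and tw(G) ≤ 4. Conversely, {c, d, g, h, j} is a clique of size 5, and the vertices of any clique must share a bag in every tree decomposition; so some bag has ≥ 5 vertices and tw(G) ≥ 4. Combining the bounds, tw(G) = 4.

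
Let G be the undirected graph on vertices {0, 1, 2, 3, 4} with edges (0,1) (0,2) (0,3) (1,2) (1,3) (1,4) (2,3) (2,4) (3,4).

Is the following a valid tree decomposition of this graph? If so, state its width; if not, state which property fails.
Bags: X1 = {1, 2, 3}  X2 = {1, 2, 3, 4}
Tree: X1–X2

A tree decomposition must satisfy three properties: every vertex lies in some bag; for every edge, both endpoints lie together in some bag; and for every vertex, the bags containing it form a connected subtree. Here vertex 0 appears in no bag, so the decomposition is invalid.

No — vertex 0 appears in no bag.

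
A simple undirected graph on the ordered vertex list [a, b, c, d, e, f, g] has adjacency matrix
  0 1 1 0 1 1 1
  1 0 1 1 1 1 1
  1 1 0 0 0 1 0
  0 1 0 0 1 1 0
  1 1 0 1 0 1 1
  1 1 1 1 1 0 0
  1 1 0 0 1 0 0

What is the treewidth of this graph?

A width-3 tree decomposition is:
Bags: B1 = {a, b, e, g}  B2 = {a, b, e, f}  B3 = {b, d, e, f}  B4 = {a, b, c, f}
Tree: B1–B2, B2–B3, B2–B4
Each bag holds 4 vertices, so the decomposition has width 3, which upper-bounds the treewidth. On the other hand G contains the 4-clique {a, b, e, g}. A clique must lie in a single bag of any decomposition, so no decomposition can have width below 3. Hence tw(G) = 3 exactly.

3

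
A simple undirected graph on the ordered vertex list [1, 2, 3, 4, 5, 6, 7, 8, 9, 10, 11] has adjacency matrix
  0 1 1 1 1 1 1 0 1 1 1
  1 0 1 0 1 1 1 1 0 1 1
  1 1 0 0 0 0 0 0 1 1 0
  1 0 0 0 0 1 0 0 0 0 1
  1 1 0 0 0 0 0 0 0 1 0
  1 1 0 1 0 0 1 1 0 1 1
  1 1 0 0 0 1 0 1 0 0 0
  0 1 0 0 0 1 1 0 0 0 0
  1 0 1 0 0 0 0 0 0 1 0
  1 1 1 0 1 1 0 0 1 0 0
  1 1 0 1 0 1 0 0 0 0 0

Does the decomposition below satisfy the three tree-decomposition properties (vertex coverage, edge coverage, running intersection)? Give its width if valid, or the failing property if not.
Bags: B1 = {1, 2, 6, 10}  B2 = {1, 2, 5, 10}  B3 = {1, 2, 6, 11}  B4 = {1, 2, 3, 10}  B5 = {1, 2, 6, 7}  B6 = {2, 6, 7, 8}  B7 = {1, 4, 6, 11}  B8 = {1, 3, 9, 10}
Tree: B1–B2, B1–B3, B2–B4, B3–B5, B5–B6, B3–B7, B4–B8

Every vertex of G appears in some bag (union = {1, 2, 3, 4, 5, 6, 7, 8, 9, 10, 11}); every edge is covered by a bag; and for each vertex v the set of bags containing v is connected in the bag tree. The decomposition is therefore valid. The largest bag has 4 vertices, so the width is 3.

Yes; width 3.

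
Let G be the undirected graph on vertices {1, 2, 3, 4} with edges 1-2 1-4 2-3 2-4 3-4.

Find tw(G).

A width-2 tree decomposition is:
Bags: B1 = {2, 3, 4}  B2 = {1, 2, 4}
Tree: B1–B2
Each bag holds 3 vertices, so the decomposition has width 2, which upper-bounds the treewidth. On the other hand G contains the 3-clique {1, 2, 4}. A clique must lie in a single bag of any decomposition, so no decomposition can have width below 2. Combining the bounds, tw(G) = 2.

2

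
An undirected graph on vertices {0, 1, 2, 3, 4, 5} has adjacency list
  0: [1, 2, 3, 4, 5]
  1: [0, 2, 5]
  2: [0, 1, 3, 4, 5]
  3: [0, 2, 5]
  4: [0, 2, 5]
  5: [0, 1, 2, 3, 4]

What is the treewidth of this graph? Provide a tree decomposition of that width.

Treewidth 3.
Bags: B1 = {0, 2, 3, 5}  B2 = {0, 2, 4, 5}  B3 = {0, 1, 2, 5}
Tree: B1–B2, B1–B3

Every bag has size at most 4, so the width is 4 − 1 = 3 and tw(G) ≤ 3. On the other hand G contains the 4-clique {0, 1, 2, 5}. A clique must lie in a single bag of any decomposition, so no decomposition can have width below 3. Hence tw(G) = 3 exactly.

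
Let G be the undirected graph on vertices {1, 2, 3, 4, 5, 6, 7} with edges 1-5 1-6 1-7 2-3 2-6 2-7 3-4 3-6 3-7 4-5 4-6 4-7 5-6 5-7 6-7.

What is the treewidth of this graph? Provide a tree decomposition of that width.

Every bag has size at most 4, so the width is 4 − 1 = 3 and tw(G) ≤ 3. On the other hand G contains the 4-clique {1, 5, 6, 7}. A clique must lie in a single bag of any decomposition, so no decomposition can have width below 3. Therefore the treewidth is 3.

Treewidth 3.
One such decomposition:
Bags: B1 = {3, 4, 6, 7}  B2 = {4, 5, 6, 7}  B3 = {1, 5, 6, 7}  B4 = {2, 3, 6, 7}
Tree: B1–B2, B2–B3, B1–B4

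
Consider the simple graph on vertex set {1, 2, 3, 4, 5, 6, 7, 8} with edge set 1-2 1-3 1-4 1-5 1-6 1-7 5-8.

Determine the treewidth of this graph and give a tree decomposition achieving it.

The largest bag has 2 vertices, giving width 1; this decomposition certifies tw(G) ≤ 1. Since G has at least one edge (e.g. 7–1), it is not an edgeless graph, so tw(G) ≥ 1. The upper and lower bounds meet at 1, so that is the treewidth.

Treewidth 1.
Bags: B1 = {1, 7}  B2 = {1, 3}  B3 = {1, 5}  B4 = {1, 6}  B5 = {1, 2}  B6 = {1, 4}  B7 = {5, 8}
Tree: B1–B2, B1–B3, B1–B4, B4–B5, B3–B6, B3–B7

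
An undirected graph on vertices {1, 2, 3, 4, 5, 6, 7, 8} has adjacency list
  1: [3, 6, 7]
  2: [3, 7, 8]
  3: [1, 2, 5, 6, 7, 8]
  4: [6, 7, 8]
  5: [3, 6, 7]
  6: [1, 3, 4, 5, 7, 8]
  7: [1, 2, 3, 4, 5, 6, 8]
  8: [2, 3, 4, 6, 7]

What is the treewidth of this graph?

A width-3 tree decomposition is:
Bags: B1 = {3, 6, 7, 8}  B2 = {3, 5, 6, 7}  B3 = {4, 6, 7, 8}  B4 = {2, 3, 7, 8}  B5 = {1, 3, 6, 7}
Tree: B1–B2, B1–B3, B1–B4, B2–B5
Every bag has size at most 4, so the width is 4 − 1 = 3 and tw(G) ≤ 3. On the other hand G contains the 4-clique {2, 3, 7, 8}. A clique must lie in a single bag of any decomposition, so no decomposition can have width below 3. Hence tw(G) = 3 exactly.

3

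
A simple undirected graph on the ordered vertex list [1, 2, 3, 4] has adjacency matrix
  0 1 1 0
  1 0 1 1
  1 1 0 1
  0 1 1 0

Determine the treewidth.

2

A width-2 tree decomposition is:
Bags: B1 = {2, 3, 4}  B2 = {1, 2, 3}
Tree: B1–B2
The largest bag has 3 vertices, giving width 2; this decomposition certifies tw(G) ≤ 2. On the other hand G contains the 3-clique {1, 2, 3}. A clique must lie in a single bag of any decomposition, so no decomposition can have width below 2. Hence tw(G) = 2 exactly.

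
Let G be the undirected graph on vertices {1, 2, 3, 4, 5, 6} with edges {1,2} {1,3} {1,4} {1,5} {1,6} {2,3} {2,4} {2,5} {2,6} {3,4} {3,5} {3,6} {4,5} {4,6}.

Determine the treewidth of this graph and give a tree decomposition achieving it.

Each bag holds 5 vertices, so the decomposition has width 4, which upper-bounds the treewidth. Conversely, {1, 2, 3, 4, 5} is a clique of size 5, and the vertices of any clique must share a bag in every tree decomposition; so some bag has ≥ 5 vertices and tw(G) ≥ 4. Hence tw(G) = 4 exactly.

Treewidth 4.
One such decomposition:
Bags: B1 = {1, 2, 3, 4, 6}  B2 = {1, 2, 3, 4, 5}
Tree: B1–B2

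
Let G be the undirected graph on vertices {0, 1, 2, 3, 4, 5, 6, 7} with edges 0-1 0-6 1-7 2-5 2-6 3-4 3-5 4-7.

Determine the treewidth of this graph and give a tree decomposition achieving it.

Treewidth 2.
One such decomposition:
Bags: B1 = {2, 3, 5}  B2 = {2, 3, 6}  B3 = {0, 3, 6}  B4 = {0, 1, 3}  B5 = {1, 3, 7}  B6 = {3, 4, 7}
Tree: B1–B2, B2–B3, B3–B4, B4–B5, B5–B6

Each bag holds 3 vertices, so the decomposition has width 2, which upper-bounds the treewidth. Since 3–5–2–6–0–1–7–4–3 is a cycle in G, G is not acyclic. Forests are exactly the graphs of treewidth ≤ 1, so tw(G) ≥ 2. Therefore the treewidth is 2.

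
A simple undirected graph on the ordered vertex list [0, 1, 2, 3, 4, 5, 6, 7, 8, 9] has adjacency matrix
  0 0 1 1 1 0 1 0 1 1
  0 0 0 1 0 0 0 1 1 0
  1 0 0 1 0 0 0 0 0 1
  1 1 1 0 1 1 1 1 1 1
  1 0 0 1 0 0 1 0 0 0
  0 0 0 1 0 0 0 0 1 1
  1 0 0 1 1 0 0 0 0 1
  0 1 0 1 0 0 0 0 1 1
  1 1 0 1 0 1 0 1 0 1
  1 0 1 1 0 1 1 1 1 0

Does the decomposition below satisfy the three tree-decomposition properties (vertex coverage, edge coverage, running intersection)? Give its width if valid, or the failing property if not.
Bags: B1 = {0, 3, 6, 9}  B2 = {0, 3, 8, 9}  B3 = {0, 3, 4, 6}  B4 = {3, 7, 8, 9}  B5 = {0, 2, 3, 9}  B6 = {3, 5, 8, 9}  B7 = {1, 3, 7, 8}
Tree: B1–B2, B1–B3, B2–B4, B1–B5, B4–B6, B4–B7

Yes; width 3.

Checking the three conditions: (i) the bags cover all of {0, 1, 2, 3, 4, 5, 6, 7, 8, 9}; (ii) for each edge, some bag contains both endpoints; (iii) the bags containing any fixed vertex form a subtree. All hold, so the decomposition is valid with width 4 − 1 = 3.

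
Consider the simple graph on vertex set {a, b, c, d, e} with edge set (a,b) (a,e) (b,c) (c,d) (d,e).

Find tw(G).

2

A width-2 tree decomposition is:
Bags: B1 = {c, d, e}  B2 = {a, c, e}  B3 = {a, b, c}
Tree: B1–B2, B2–B3
Each bag holds 3 vertices, so the decomposition has width 2, which upper-bounds the treewidth. The edges c–d–e–a–b–c form a cycle, so G is not a tree and its treewidth is at least 2. The upper and lower bounds meet at 2, so that is the treewidth.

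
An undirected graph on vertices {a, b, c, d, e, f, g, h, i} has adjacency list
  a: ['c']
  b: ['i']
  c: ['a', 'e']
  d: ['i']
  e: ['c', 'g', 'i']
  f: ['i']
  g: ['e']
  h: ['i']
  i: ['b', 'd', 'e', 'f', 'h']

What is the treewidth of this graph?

A width-1 tree decomposition is:
Bags: B1 = {e, i}  B2 = {d, i}  B3 = {f, i}  B4 = {h, i}  B5 = {c, e}  B6 = {e, g}  B7 = {b, i}  B8 = {a, c}
Tree: B1–B2, B2–B3, B2–B4, B1–B5, B5–B6, B4–B7, B5–B8
Each bag holds 2 vertices, so the decomposition has width 1, which upper-bounds the treewidth. Since G has at least one edge (e.g. e–i), it is not an edgeless graph, so tw(G) ≥ 1. Combining the bounds, tw(G) = 1.

1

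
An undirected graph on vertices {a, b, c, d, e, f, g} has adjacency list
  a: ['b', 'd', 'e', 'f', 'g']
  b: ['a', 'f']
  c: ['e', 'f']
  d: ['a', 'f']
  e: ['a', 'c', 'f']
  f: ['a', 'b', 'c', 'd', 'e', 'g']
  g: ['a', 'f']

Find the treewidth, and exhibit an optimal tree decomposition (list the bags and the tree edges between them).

Treewidth 2.
Bags: B1 = {a, b, f}  B2 = {a, e, f}  B3 = {a, d, f}  B4 = {c, e, f}  B5 = {a, f, g}
Tree: B1–B2, B1–B3, B2–B4, B2–B5

Each bag holds 3 vertices, so the decomposition has width 2, which upper-bounds the treewidth. On the other hand G contains the 3-clique {c, e, f}. A clique must lie in a single bag of any decomposition, so no decomposition can have width below 2. Combining the bounds, tw(G) = 2.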